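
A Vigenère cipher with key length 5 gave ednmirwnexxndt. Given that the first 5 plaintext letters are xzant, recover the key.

Subtract each crib letter from the matching ciphertext letter (mod 26):
e(4)−x(23)=-19≡7 → h
d(3)−z(25)=-22≡4 → e
n(13)−a(0)=13 → n
m(12)−n(13)=-1≡25 → z
i(8)−t(19)=-11≡15 → p

henzp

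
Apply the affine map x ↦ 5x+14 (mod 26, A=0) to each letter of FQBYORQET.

NQTEGVQIF

F(5): 5·5+14=39≡13 → N
Q(16): 5·16+14=94≡16 → Q
B(1): 5·1+14=19 → T
Y(24): 5·24+14=134≡4 → E
O(14): 5·14+14=84≡6 → G
R(17): 5·17+14=99≡21 → V
Q(16): 5·16+14=94≡16 → Q
E(4): 5·4+14=34≡8 → I
T(19): 5·19+14=109≡5 → F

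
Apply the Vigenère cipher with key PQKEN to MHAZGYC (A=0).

Repeat the key across the message: PQKENPQ
M(12)+P(15): 27≡1 → B
H(7)+Q(16): 23 → X
A(0)+K(10): 10 → K
Z(25)+E(4): 29≡3 → D
G(6)+N(13): 19 → T
Y(24)+P(15): 39≡13 → N
C(2)+Q(16): 18 → S

BXKDTNS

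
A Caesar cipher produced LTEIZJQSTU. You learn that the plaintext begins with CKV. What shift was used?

9

From the crib: L(11)−C(2)=9, so the shift is 9.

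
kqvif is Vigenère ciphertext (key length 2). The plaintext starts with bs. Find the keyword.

jy

Subtract each crib letter from the matching ciphertext letter (mod 26):
k(10)−b(1)=9 → j
q(16)−s(18)=-2≡24 → y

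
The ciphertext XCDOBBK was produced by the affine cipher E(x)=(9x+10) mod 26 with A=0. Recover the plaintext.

The inverse of 9 mod 26 is 3, since 9·3=27≡1. Apply D(y)=3·(y−10) mod 26:
X(23): 3·(23−10)=39≡13 → N
C(2): 3·(2−10)=-24≡2 → C
D(3): 3·(3−10)=-21≡5 → F
O(14): 3·(14−10)=12 → M
B(1): 3·(1−10)=-27≡25 → Z
B(1): 3·(1−10)=-27≡25 → Z
K(10): 3·(10−10)=0 → A

NCFMZZA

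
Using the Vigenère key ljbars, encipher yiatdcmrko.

Repeat the key across the message: ljbarsljba
y(24)+l(11): 35≡9 → j
i(8)+j(9): 17 → r
a(0)+b(1): 1 → b
t(19)+a(0): 19 → t
d(3)+r(17): 20 → u
c(2)+s(18): 20 → u
m(12)+l(11): 23 → x
r(17)+j(9): 26≡0 → a
k(10)+b(1): 11 → l
o(14)+a(0): 14 → o

jrbtuuxalo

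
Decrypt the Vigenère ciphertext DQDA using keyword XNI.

Repeat the key across the ciphertext: XNIX
D(3)−X(23): -20≡6 → G
Q(16)−N(13): 3 → D
D(3)−I(8): -5≡21 → V
A(0)−X(23): -23≡3 → D

GDVD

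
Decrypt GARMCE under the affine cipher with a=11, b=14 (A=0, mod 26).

The inverse of 11 mod 26 is 19, since 11·19=209≡1. Apply D(y)=19·(y−14) mod 26:
G(6): 19·(6−14)=-152≡4 → E
A(0): 19·(0−14)=-266≡20 → U
R(17): 19·(17−14)=57≡5 → F
M(12): 19·(12−14)=-38≡14 → O
C(2): 19·(2−14)=-228≡6 → G
E(4): 19·(4−14)=-190≡18 → S

EUFOGS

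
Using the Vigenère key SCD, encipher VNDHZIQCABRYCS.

NPGZBLIEDTTBUU

Repeat the key across the message: SCDSCDSCDSCDSC
V(21)+S(18): 39≡13 → N
N(13)+C(2): 15 → P
D(3)+D(3): 6 → G
H(7)+S(18): 25 → Z
Z(25)+C(2): 27≡1 → B
I(8)+D(3): 11 → L
Q(16)+S(18): 34≡8 → I
C(2)+C(2): 4 → E
A(0)+D(3): 3 → D
B(1)+S(18): 19 → T
R(17)+C(2): 19 → T
Y(24)+D(3): 27≡1 → B
C(2)+S(18): 20 → U
S(18)+C(2): 20 → U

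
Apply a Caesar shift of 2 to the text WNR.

YPT

W(22): 22+2=24 → Y
N(13): 13+2=15 → P
R(17): 17+2=19 → T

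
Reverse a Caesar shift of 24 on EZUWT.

GBWYV

E(4): 4−24=-20≡6 → G
Z(25): 25−24=1 → B
U(20): 20−24=-4≡22 → W
W(22): 22−24=-2≡24 → Y
T(19): 19−24=-5≡21 → V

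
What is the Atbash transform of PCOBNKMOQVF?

KXLYMPNLJEU

P(15) → K(10)
C(2) → X(23)
O(14) → L(11)
B(1) → Y(24)
N(13) → M(12)
K(10) → P(15)
M(12) → N(13)
O(14) → L(11)
Q(16) → J(9)
V(21) → E(4)
F(5) → U(20)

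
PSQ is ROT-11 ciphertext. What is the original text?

EHF

P(15): 15−11=4 → E
S(18): 18−11=7 → H
Q(16): 16−11=5 → F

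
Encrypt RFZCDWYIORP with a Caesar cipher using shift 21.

R(17): 17+21=38≡12 → M
F(5): 5+21=26≡0 → A
Z(25): 25+21=46≡20 → U
C(2): 2+21=23 → X
D(3): 3+21=24 → Y
W(22): 22+21=43≡17 → R
Y(24): 24+21=45≡19 → T
I(8): 8+21=29≡3 → D
O(14): 14+21=35≡9 → J
R(17): 17+21=38≡12 → M
P(15): 15+21=36≡10 → K

MAUXYRTDJMK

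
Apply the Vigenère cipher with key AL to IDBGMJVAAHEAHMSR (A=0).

IOBRMUVLASELHXSC

Repeat the key across the message: ALALALALALALALAL
I(8)+A(0): 8 → I
D(3)+L(11): 14 → O
B(1)+A(0): 1 → B
G(6)+L(11): 17 → R
M(12)+A(0): 12 → M
J(9)+L(11): 20 → U
V(21)+A(0): 21 → V
A(0)+L(11): 11 → L
A(0)+A(0): 0 → A
H(7)+L(11): 18 → S
E(4)+A(0): 4 → E
A(0)+L(11): 11 → L
H(7)+A(0): 7 → H
M(12)+L(11): 23 → X
S(18)+A(0): 18 → S
R(17)+L(11): 28≡2 → C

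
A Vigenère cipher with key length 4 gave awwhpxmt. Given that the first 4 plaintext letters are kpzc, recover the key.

qhxf

Subtract each crib letter from the matching ciphertext letter (mod 26):
a(0)−k(10)=-10≡16 → q
w(22)−p(15)=7 → h
w(22)−z(25)=-3≡23 → x
h(7)−c(2)=5 → f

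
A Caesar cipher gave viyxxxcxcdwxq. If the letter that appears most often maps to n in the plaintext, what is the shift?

10

The most frequent ciphertext letter is x (appears 5 times).
x is position 23; n is position 13.
Shift = 10.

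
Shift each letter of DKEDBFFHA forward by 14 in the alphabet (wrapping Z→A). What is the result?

D(3): 3+14=17 → R
K(10): 10+14=24 → Y
E(4): 4+14=18 → S
D(3): 3+14=17 → R
B(1): 1+14=15 → P
F(5): 5+14=19 → T
F(5): 5+14=19 → T
H(7): 7+14=21 → V
A(0): 0+14=14 → O

RYSRPTTVO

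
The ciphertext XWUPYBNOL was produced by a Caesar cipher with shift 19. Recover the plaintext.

X(23): 23−19=4 → E
W(22): 22−19=3 → D
U(20): 20−19=1 → B
P(15): 15−19=-4≡22 → W
Y(24): 24−19=5 → F
B(1): 1−19=-18≡8 → I
N(13): 13−19=-6≡20 → U
O(14): 14−19=-5≡21 → V
L(11): 11−19=-8≡18 → S

EDBWFIUVS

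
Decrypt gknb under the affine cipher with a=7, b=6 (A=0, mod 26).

aibd

The inverse of 7 mod 26 is 15, since 7·15=105≡1. Apply D(y)=15·(y−6) mod 26:
g(6): 15·(6−6)=0 → a
k(10): 15·(10−6)=60≡8 → i
n(13): 15·(13−6)=105≡1 → b
b(1): 15·(1−6)=-75≡3 → d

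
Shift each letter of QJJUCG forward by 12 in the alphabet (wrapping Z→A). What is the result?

Q(16): 16+12=28≡2 → C
J(9): 9+12=21 → V
J(9): 9+12=21 → V
U(20): 20+12=32≡6 → G
C(2): 2+12=14 → O
G(6): 6+12=18 → S

CVVGOS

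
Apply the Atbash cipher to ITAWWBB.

I(8) → R(17)
T(19) → G(6)
A(0) → Z(25)
W(22) → D(3)
W(22) → D(3)
B(1) → Y(24)
B(1) → Y(24)

RGZDDYY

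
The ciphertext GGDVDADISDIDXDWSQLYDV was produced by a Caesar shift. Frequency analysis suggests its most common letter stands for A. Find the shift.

3

The most frequent ciphertext letter is D (appears 7 times).
D is position 3; A is position 0.
Shift = 3.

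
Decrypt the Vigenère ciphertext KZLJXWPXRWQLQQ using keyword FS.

Repeat the key across the ciphertext: FSFSFSFSFSFSFS
K(10)−F(5): 5 → F
Z(25)−S(18): 7 → H
L(11)−F(5): 6 → G
J(9)−S(18): -9≡17 → R
X(23)−F(5): 18 → S
W(22)−S(18): 4 → E
P(15)−F(5): 10 → K
X(23)−S(18): 5 → F
R(17)−F(5): 12 → M
W(22)−S(18): 4 → E
Q(16)−F(5): 11 → L
L(11)−S(18): -7≡19 → T
Q(16)−F(5): 11 → L
Q(16)−S(18): -2≡24 → Y

FHGRSEKFMELTLY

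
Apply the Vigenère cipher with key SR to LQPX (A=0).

DHHO

Repeat the key across the message: SRSR
L(11)+S(18): 29≡3 → D
Q(16)+R(17): 33≡7 → H
P(15)+S(18): 33≡7 → H
X(23)+R(17): 40≡14 → O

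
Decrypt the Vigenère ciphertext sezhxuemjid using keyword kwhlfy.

Repeat the key across the ciphertext: kwhlfykwhlf
s(18)−k(10): 8 → i
e(4)−w(22): -18≡8 → i
z(25)−h(7): 18 → s
h(7)−l(11): -4≡22 → w
x(23)−f(5): 18 → s
u(20)−y(24): -4≡22 → w
e(4)−k(10): -6≡20 → u
m(12)−w(22): -10≡16 → q
j(9)−h(7): 2 → c
i(8)−l(11): -3≡23 → x
d(3)−f(5): -2≡24 → y

iiswswuqcxy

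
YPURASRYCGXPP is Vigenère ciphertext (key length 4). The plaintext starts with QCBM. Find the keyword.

INTF

Subtract each crib letter from the matching ciphertext letter (mod 26):
Y(24)−Q(16)=8 → I
P(15)−C(2)=13 → N
U(20)−B(1)=19 → T
R(17)−M(12)=5 → F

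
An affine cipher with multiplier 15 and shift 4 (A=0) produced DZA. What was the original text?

TRY

The inverse of 15 mod 26 is 7, since 15·7=105≡1. Apply D(y)=7·(y−4) mod 26:
D(3): 7·(3−4)=-7≡19 → T
Z(25): 7·(25−4)=147≡17 → R
A(0): 7·(0−4)=-28≡24 → Y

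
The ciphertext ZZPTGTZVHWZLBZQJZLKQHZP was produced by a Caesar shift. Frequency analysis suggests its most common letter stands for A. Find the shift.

25

The most frequent ciphertext letter is Z (appears 7 times).
Z is position 25; A is position 0.
Shift = 25.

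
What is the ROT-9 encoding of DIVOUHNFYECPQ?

D(3): 3+9=12 → M
I(8): 8+9=17 → R
V(21): 21+9=30≡4 → E
O(14): 14+9=23 → X
U(20): 20+9=29≡3 → D
H(7): 7+9=16 → Q
N(13): 13+9=22 → W
F(5): 5+9=14 → O
Y(24): 24+9=33≡7 → H
E(4): 4+9=13 → N
C(2): 2+9=11 → L
P(15): 15+9=24 → Y
Q(16): 16+9=25 → Z

MREXDQWOHNLYZ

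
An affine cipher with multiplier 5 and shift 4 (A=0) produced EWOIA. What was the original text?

The inverse of 5 mod 26 is 21, since 5·21=105≡1. Apply D(y)=21·(y−4) mod 26:
E(4): 21·(4−4)=0 → A
W(22): 21·(22−4)=378≡14 → O
O(14): 21·(14−4)=210≡2 → C
I(8): 21·(8−4)=84≡6 → G
A(0): 21·(0−4)=-84≡20 → U

AOCGU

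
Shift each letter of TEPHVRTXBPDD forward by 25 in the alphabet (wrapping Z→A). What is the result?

T(19): 19+25=44≡18 → S
E(4): 4+25=29≡3 → D
P(15): 15+25=40≡14 → O
H(7): 7+25=32≡6 → G
V(21): 21+25=46≡20 → U
R(17): 17+25=42≡16 → Q
T(19): 19+25=44≡18 → S
X(23): 23+25=48≡22 → W
B(1): 1+25=26≡0 → A
P(15): 15+25=40≡14 → O
D(3): 3+25=28≡2 → C
D(3): 3+25=28≡2 → C

SDOGUQSWAOCC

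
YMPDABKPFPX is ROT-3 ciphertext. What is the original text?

VJMAXYHMCMU

Y(24): 24−3=21 → V
M(12): 12−3=9 → J
P(15): 15−3=12 → M
D(3): 3−3=0 → A
A(0): 0−3=-3≡23 → X
B(1): 1−3=-2≡24 → Y
K(10): 10−3=7 → H
P(15): 15−3=12 → M
F(5): 5−3=2 → C
P(15): 15−3=12 → M
X(23): 23−3=20 → U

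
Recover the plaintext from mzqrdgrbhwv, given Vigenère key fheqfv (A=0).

Repeat the key across the ciphertext: fheqfvfheqf
m(12)−f(5): 7 → h
z(25)−h(7): 18 → s
q(16)−e(4): 12 → m
r(17)−q(16): 1 → b
d(3)−f(5): -2≡24 → y
g(6)−v(21): -15≡11 → l
r(17)−f(5): 12 → m
b(1)−h(7): -6≡20 → u
h(7)−e(4): 3 → d
w(22)−q(16): 6 → g
v(21)−f(5): 16 → q

hsmbylmudgq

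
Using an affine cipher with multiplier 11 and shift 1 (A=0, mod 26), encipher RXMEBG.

R(17): 11·17+1=188≡6 → G
X(23): 11·23+1=254≡20 → U
M(12): 11·12+1=133≡3 → D
E(4): 11·4+1=45≡19 → T
B(1): 11·1+1=12 → M
G(6): 11·6+1=67≡15 → P

GUDTMP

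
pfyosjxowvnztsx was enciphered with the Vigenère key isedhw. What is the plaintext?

hnullnpwssgdlat

Repeat the key across the ciphertext: isedhwisedhwise
p(15)−i(8): 7 → h
f(5)−s(18): -13≡13 → n
y(24)−e(4): 20 → u
o(14)−d(3): 11 → l
s(18)−h(7): 11 → l
j(9)−w(22): -13≡13 → n
x(23)−i(8): 15 → p
o(14)−s(18): -4≡22 → w
w(22)−e(4): 18 → s
v(21)−d(3): 18 → s
n(13)−h(7): 6 → g
z(25)−w(22): 3 → d
t(19)−i(8): 11 → l
s(18)−s(18): 0 → a
x(23)−e(4): 19 → t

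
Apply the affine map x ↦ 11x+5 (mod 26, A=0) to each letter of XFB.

X(23): 11·23+5=258≡24 → Y
F(5): 11·5+5=60≡8 → I
B(1): 11·1+5=16 → Q

YIQ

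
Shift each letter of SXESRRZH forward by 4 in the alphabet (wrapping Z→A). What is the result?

S(18): 18+4=22 → W
X(23): 23+4=27≡1 → B
E(4): 4+4=8 → I
S(18): 18+4=22 → W
R(17): 17+4=21 → V
R(17): 17+4=21 → V
Z(25): 25+4=29≡3 → D
H(7): 7+4=11 → L

WBIWVVDL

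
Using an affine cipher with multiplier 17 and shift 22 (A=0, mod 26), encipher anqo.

wjia

a(0): 17·0+22=22 → w
n(13): 17·13+22=243≡9 → j
q(16): 17·16+22=294≡8 → i
o(14): 17·14+22=260≡0 → a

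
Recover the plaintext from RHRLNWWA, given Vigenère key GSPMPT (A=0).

Repeat the key across the ciphertext: GSPMPTGS
R(17)−G(6): 11 → L
H(7)−S(18): -11≡15 → P
R(17)−P(15): 2 → C
L(11)−M(12): -1≡25 → Z
N(13)−P(15): -2≡24 → Y
W(22)−T(19): 3 → D
W(22)−G(6): 16 → Q
A(0)−S(18): -18≡8 → I

LPCZYDQI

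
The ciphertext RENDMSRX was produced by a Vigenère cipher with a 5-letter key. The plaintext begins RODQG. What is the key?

AQKNG

Subtract each crib letter from the matching ciphertext letter (mod 26):
R(17)−R(17)=0 → A
E(4)−O(14)=-10≡16 → Q
N(13)−D(3)=10 → K
D(3)−Q(16)=-13≡13 → N
M(12)−G(6)=6 → G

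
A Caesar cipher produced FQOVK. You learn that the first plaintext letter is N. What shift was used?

18

From the crib: F(5)−N(13)=-8≡18, so the shift is 18.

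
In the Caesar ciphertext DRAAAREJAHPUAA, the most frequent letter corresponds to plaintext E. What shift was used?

22

The most frequent ciphertext letter is A (appears 6 times).
A is position 0; E is position 4.
Shift = -4≡22.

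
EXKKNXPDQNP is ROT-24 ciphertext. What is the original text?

GZMMPZRFSPR

E(4): 4−24=-20≡6 → G
X(23): 23−24=-1≡25 → Z
K(10): 10−24=-14≡12 → M
K(10): 10−24=-14≡12 → M
N(13): 13−24=-11≡15 → P
X(23): 23−24=-1≡25 → Z
P(15): 15−24=-9≡17 → R
D(3): 3−24=-21≡5 → F
Q(16): 16−24=-8≡18 → S
N(13): 13−24=-11≡15 → P
P(15): 15−24=-9≡17 → R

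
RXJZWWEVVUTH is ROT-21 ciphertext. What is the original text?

R(17): 17−21=-4≡22 → W
X(23): 23−21=2 → C
J(9): 9−21=-12≡14 → O
Z(25): 25−21=4 → E
W(22): 22−21=1 → B
W(22): 22−21=1 → B
E(4): 4−21=-17≡9 → J
V(21): 21−21=0 → A
V(21): 21−21=0 → A
U(20): 20−21=-1≡25 → Z
T(19): 19−21=-2≡24 → Y
H(7): 7−21=-14≡12 → M

WCOEBBJAAZYM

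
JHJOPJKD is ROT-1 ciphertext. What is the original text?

J(9): 9−1=8 → I
H(7): 7−1=6 → G
J(9): 9−1=8 → I
O(14): 14−1=13 → N
P(15): 15−1=14 → O
J(9): 9−1=8 → I
K(10): 10−1=9 → J
D(3): 3−1=2 → C

IGINOIJC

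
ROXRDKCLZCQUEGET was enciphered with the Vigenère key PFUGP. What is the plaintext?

Repeat the key across the ciphertext: PFUGPPFUGPPFUGPP
R(17)−P(15): 2 → C
O(14)−F(5): 9 → J
X(23)−U(20): 3 → D
R(17)−G(6): 11 → L
D(3)−P(15): -12≡14 → O
K(10)−P(15): -5≡21 → V
C(2)−F(5): -3≡23 → X
L(11)−U(20): -9≡17 → R
Z(25)−G(6): 19 → T
C(2)−P(15): -13≡13 → N
Q(16)−P(15): 1 → B
U(20)−F(5): 15 → P
E(4)−U(20): -16≡10 → K
G(6)−G(6): 0 → A
E(4)−P(15): -11≡15 → P
T(19)−P(15): 4 → E

CJDLOVXRTNBPKAPE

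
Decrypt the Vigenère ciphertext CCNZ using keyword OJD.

OTKL

Repeat the key across the ciphertext: OJDO
C(2)−O(14): -12≡14 → O
C(2)−J(9): -7≡19 → T
N(13)−D(3): 10 → K
Z(25)−O(14): 11 → L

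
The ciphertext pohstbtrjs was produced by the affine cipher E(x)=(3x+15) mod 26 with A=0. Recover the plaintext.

argbkeksyb

The inverse of 3 mod 26 is 9, since 3·9=27≡1. Apply D(y)=9·(y−15) mod 26:
p(15): 9·(15−15)=0 → a
o(14): 9·(14−15)=-9≡17 → r
h(7): 9·(7−15)=-72≡6 → g
s(18): 9·(18−15)=27≡1 → b
t(19): 9·(19−15)=36≡10 → k
b(1): 9·(1−15)=-126≡4 → e
t(19): 9·(19−15)=36≡10 → k
r(17): 9·(17−15)=18 → s
j(9): 9·(9−15)=-54≡24 → y
s(18): 9·(18−15)=27≡1 → b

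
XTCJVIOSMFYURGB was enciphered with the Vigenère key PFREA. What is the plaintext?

IOLFVTJBIFJPACB

Repeat the key across the ciphertext: PFREAPFREAPFREA
X(23)−P(15): 8 → I
T(19)−F(5): 14 → O
C(2)−R(17): -15≡11 → L
J(9)−E(4): 5 → F
V(21)−A(0): 21 → V
I(8)−P(15): -7≡19 → T
O(14)−F(5): 9 → J
S(18)−R(17): 1 → B
M(12)−E(4): 8 → I
F(5)−A(0): 5 → F
Y(24)−P(15): 9 → J
U(20)−F(5): 15 → P
R(17)−R(17): 0 → A
G(6)−E(4): 2 → C
B(1)−A(0): 1 → B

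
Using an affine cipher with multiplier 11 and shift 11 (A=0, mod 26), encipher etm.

dmn

e(4): 11·4+11=55≡3 → d
t(19): 11·19+11=220≡12 → m
m(12): 11·12+11=143≡13 → n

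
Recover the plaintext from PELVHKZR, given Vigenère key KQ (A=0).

FOBFXUPB

Repeat the key across the ciphertext: KQKQKQKQ
P(15)−K(10): 5 → F
E(4)−Q(16): -12≡14 → O
L(11)−K(10): 1 → B
V(21)−Q(16): 5 → F
H(7)−K(10): -3≡23 → X
K(10)−Q(16): -6≡20 → U
Z(25)−K(10): 15 → P
R(17)−Q(16): 1 → B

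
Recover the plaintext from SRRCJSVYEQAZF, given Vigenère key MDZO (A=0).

Repeat the key across the ciphertext: MDZOMDZOMDZOM
S(18)−M(12): 6 → G
R(17)−D(3): 14 → O
R(17)−Z(25): -8≡18 → S
C(2)−O(14): -12≡14 → O
J(9)−M(12): -3≡23 → X
S(18)−D(3): 15 → P
V(21)−Z(25): -4≡22 → W
Y(24)−O(14): 10 → K
E(4)−M(12): -8≡18 → S
Q(16)−D(3): 13 → N
A(0)−Z(25): -25≡1 → B
Z(25)−O(14): 11 → L
F(5)−M(12): -7≡19 → T

GOSOXPWKSNBLT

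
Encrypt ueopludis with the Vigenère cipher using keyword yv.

Repeat the key across the message: yvyvyvyvy
u(20)+y(24): 44≡18 → s
e(4)+v(21): 25 → z
o(14)+y(24): 38≡12 → m
p(15)+v(21): 36≡10 → k
l(11)+y(24): 35≡9 → j
u(20)+v(21): 41≡15 → p
d(3)+y(24): 27≡1 → b
i(8)+v(21): 29≡3 → d
s(18)+y(24): 42≡16 → q

szmkjpbdq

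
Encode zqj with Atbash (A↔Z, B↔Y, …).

ajq

z(25) → a(0)
q(16) → j(9)
j(9) → q(16)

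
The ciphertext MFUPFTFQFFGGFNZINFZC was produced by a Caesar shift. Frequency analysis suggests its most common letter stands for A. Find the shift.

5

The most frequent ciphertext letter is F (appears 7 times).
F is position 5; A is position 0.
Shift = 5.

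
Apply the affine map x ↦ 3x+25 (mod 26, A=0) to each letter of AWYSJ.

ZNTBA

A(0): 3·0+25=25 → Z
W(22): 3·22+25=91≡13 → N
Y(24): 3·24+25=97≡19 → T
S(18): 3·18+25=79≡1 → B
J(9): 3·9+25=52≡0 → A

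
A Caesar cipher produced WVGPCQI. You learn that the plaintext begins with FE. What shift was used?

From the crib: W(22)−F(5)=17, so the shift is 17.

17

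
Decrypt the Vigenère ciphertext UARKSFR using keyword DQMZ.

RKFLPPF

Repeat the key across the ciphertext: DQMZDQM
U(20)−D(3): 17 → R
A(0)−Q(16): -16≡10 → K
R(17)−M(12): 5 → F
K(10)−Z(25): -15≡11 → L
S(18)−D(3): 15 → P
F(5)−Q(16): -11≡15 → P
R(17)−M(12): 5 → F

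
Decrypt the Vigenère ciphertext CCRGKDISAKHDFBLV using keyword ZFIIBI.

DXJYJVJNSCGVGWDN

Repeat the key across the ciphertext: ZFIIBIZFIIBIZFII
C(2)−Z(25): -23≡3 → D
C(2)−F(5): -3≡23 → X
R(17)−I(8): 9 → J
G(6)−I(8): -2≡24 → Y
K(10)−B(1): 9 → J
D(3)−I(8): -5≡21 → V
I(8)−Z(25): -17≡9 → J
S(18)−F(5): 13 → N
A(0)−I(8): -8≡18 → S
K(10)−I(8): 2 → C
H(7)−B(1): 6 → G
D(3)−I(8): -5≡21 → V
F(5)−Z(25): -20≡6 → G
B(1)−F(5): -4≡22 → W
L(11)−I(8): 3 → D
V(21)−I(8): 13 → N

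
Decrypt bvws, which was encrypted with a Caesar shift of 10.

b(1): 1−10=-9≡17 → r
v(21): 21−10=11 → l
w(22): 22−10=12 → m
s(18): 18−10=8 → i

rlmi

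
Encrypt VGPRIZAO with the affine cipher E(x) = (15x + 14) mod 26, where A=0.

RAFJEZOQ

V(21): 15·21+14=329≡17 → R
G(6): 15·6+14=104≡0 → A
P(15): 15·15+14=239≡5 → F
R(17): 15·17+14=269≡9 → J
I(8): 15·8+14=134≡4 → E
Z(25): 15·25+14=389≡25 → Z
A(0): 15·0+14=14 → O
O(14): 15·14+14=224≡16 → Q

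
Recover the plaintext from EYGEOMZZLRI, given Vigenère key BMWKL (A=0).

DMKUDLNDBGH

Repeat the key across the ciphertext: BMWKLBMWKLB
E(4)−B(1): 3 → D
Y(24)−M(12): 12 → M
G(6)−W(22): -16≡10 → K
E(4)−K(10): -6≡20 → U
O(14)−L(11): 3 → D
M(12)−B(1): 11 → L
Z(25)−M(12): 13 → N
Z(25)−W(22): 3 → D
L(11)−K(10): 1 → B
R(17)−L(11): 6 → G
I(8)−B(1): 7 → H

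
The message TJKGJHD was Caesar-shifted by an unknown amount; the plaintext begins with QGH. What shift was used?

From the crib: T(19)−Q(16)=3, so the shift is 3.

3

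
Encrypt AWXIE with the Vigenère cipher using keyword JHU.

JDRRL

Repeat the key across the message: JHUJH
A(0)+J(9): 9 → J
W(22)+H(7): 29≡3 → D
X(23)+U(20): 43≡17 → R
I(8)+J(9): 17 → R
E(4)+H(7): 11 → L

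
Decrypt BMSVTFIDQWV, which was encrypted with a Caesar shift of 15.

MXDGEQTOBHG

B(1): 1−15=-14≡12 → M
M(12): 12−15=-3≡23 → X
S(18): 18−15=3 → D
V(21): 21−15=6 → G
T(19): 19−15=4 → E
F(5): 5−15=-10≡16 → Q
I(8): 8−15=-7≡19 → T
D(3): 3−15=-12≡14 → O
Q(16): 16−15=1 → B
W(22): 22−15=7 → H
V(21): 21−15=6 → G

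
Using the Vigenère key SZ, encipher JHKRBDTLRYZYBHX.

Repeat the key across the message: SZSZSZSZSZSZSZS
J(9)+S(18): 27≡1 → B
H(7)+Z(25): 32≡6 → G
K(10)+S(18): 28≡2 → C
R(17)+Z(25): 42≡16 → Q
B(1)+S(18): 19 → T
D(3)+Z(25): 28≡2 → C
T(19)+S(18): 37≡11 → L
L(11)+Z(25): 36≡10 → K
R(17)+S(18): 35≡9 → J
Y(24)+Z(25): 49≡23 → X
Z(25)+S(18): 43≡17 → R
Y(24)+Z(25): 49≡23 → X
B(1)+S(18): 19 → T
H(7)+Z(25): 32≡6 → G
X(23)+S(18): 41≡15 → P

BGCQTCLKJXRXTGP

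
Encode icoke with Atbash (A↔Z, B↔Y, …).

i(8) → r(17)
c(2) → x(23)
o(14) → l(11)
k(10) → p(15)
e(4) → v(21)

rxlpv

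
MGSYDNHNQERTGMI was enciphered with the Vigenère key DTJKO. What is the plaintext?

Repeat the key across the ciphertext: DTJKODTJKODTJKO
M(12)−D(3): 9 → J
G(6)−T(19): -13≡13 → N
S(18)−J(9): 9 → J
Y(24)−K(10): 14 → O
D(3)−O(14): -11≡15 → P
N(13)−D(3): 10 → K
H(7)−T(19): -12≡14 → O
N(13)−J(9): 4 → E
Q(16)−K(10): 6 → G
E(4)−O(14): -10≡16 → Q
R(17)−D(3): 14 → O
T(19)−T(19): 0 → A
G(6)−J(9): -3≡23 → X
M(12)−K(10): 2 → C
I(8)−O(14): -6≡20 → U

JNJOPKOEGQOAXCU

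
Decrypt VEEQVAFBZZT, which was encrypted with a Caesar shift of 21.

AJJVAFKGEEY

V(21): 21−21=0 → A
E(4): 4−21=-17≡9 → J
E(4): 4−21=-17≡9 → J
Q(16): 16−21=-5≡21 → V
V(21): 21−21=0 → A
A(0): 0−21=-21≡5 → F
F(5): 5−21=-16≡10 → K
B(1): 1−21=-20≡6 → G
Z(25): 25−21=4 → E
Z(25): 25−21=4 → E
T(19): 19−21=-2≡24 → Y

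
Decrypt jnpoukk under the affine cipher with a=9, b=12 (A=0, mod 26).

The inverse of 9 mod 26 is 3, since 9·3=27≡1. Apply D(y)=3·(y−12) mod 26:
j(9): 3·(9−12)=-9≡17 → r
n(13): 3·(13−12)=3 → d
p(15): 3·(15−12)=9 → j
o(14): 3·(14−12)=6 → g
u(20): 3·(20−12)=24 → y
k(10): 3·(10−12)=-6≡20 → u
k(10): 3·(10−12)=-6≡20 → u

rdjgyuu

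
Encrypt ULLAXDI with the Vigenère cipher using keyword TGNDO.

Repeat the key across the message: TGNDOTG
U(20)+T(19): 39≡13 → N
L(11)+G(6): 17 → R
L(11)+N(13): 24 → Y
A(0)+D(3): 3 → D
X(23)+O(14): 37≡11 → L
D(3)+T(19): 22 → W
I(8)+G(6): 14 → O

NRYDLWO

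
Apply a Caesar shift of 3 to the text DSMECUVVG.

GVPHFXYYJ

D(3): 3+3=6 → G
S(18): 18+3=21 → V
M(12): 12+3=15 → P
E(4): 4+3=7 → H
C(2): 2+3=5 → F
U(20): 20+3=23 → X
V(21): 21+3=24 → Y
V(21): 21+3=24 → Y
G(6): 6+3=9 → J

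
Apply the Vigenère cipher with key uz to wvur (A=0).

quoq

Repeat the key across the message: uzuz
w(22)+u(20): 42≡16 → q
v(21)+z(25): 46≡20 → u
u(20)+u(20): 40≡14 → o
r(17)+z(25): 42≡16 → q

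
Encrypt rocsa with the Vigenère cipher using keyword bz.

sndrb

Repeat the key across the message: bzbzb
r(17)+b(1): 18 → s
o(14)+z(25): 39≡13 → n
c(2)+b(1): 3 → d
s(18)+z(25): 43≡17 → r
a(0)+b(1): 1 → b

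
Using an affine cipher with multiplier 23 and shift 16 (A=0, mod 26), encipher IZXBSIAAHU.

STZNOSQQVI

I(8): 23·8+16=200≡18 → S
Z(25): 23·25+16=591≡19 → T
X(23): 23·23+16=545≡25 → Z
B(1): 23·1+16=39≡13 → N
S(18): 23·18+16=430≡14 → O
I(8): 23·8+16=200≡18 → S
A(0): 23·0+16=16 → Q
A(0): 23·0+16=16 → Q
H(7): 23·7+16=177≡21 → V
U(20): 23·20+16=476≡8 → I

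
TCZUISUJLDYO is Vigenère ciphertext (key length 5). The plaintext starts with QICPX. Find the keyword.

Subtract each crib letter from the matching ciphertext letter (mod 26):
T(19)−Q(16)=3 → D
C(2)−I(8)=-6≡20 → U
Z(25)−C(2)=23 → X
U(20)−P(15)=5 → F
I(8)−X(23)=-15≡11 → L

DUXFL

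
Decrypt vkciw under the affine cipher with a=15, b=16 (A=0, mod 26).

jkgwq

The inverse of 15 mod 26 is 7, since 15·7=105≡1. Apply D(y)=7·(y−16) mod 26:
v(21): 7·(21−16)=35≡9 → j
k(10): 7·(10−16)=-42≡10 → k
c(2): 7·(2−16)=-98≡6 → g
i(8): 7·(8−16)=-56≡22 → w
w(22): 7·(22−16)=42≡16 → q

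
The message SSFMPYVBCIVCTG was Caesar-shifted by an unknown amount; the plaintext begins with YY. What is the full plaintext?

YYLSVEBHIOBIZM

From the crib: S(18)−Y(24)=-6≡20, so the shift is 20.
Subtract 20 from each ciphertext letter:
S(18): 18−20=-2≡24 → Y
S(18): 18−20=-2≡24 → Y
F(5): 5−20=-15≡11 → L
M(12): 12−20=-8≡18 → S
P(15): 15−20=-5≡21 → V
Y(24): 24−20=4 → E
V(21): 21−20=1 → B
B(1): 1−20=-19≡7 → H
C(2): 2−20=-18≡8 → I
I(8): 8−20=-12≡14 → O
V(21): 21−20=1 → B
C(2): 2−20=-18≡8 → I
T(19): 19−20=-1≡25 → Z
G(6): 6−20=-14≡12 → M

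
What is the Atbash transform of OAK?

O(14) → L(11)
A(0) → Z(25)
K(10) → P(15)

LZP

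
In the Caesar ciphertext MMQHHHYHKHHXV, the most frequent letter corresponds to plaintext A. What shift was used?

The most frequent ciphertext letter is H (appears 6 times).
H is position 7; A is position 0.
Shift = 7.

7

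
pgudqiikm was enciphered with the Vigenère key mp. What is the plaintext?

Repeat the key across the ciphertext: mpmpmpmpm
p(15)−m(12): 3 → d
g(6)−p(15): -9≡17 → r
u(20)−m(12): 8 → i
d(3)−p(15): -12≡14 → o
q(16)−m(12): 4 → e
i(8)−p(15): -7≡19 → t
i(8)−m(12): -4≡22 → w
k(10)−p(15): -5≡21 → v
m(12)−m(12): 0 → a

drioetwva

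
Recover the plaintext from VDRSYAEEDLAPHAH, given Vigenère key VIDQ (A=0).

Repeat the key across the ciphertext: VIDQVIDQVIDQVID
V(21)−V(21): 0 → A
D(3)−I(8): -5≡21 → V
R(17)−D(3): 14 → O
S(18)−Q(16): 2 → C
Y(24)−V(21): 3 → D
A(0)−I(8): -8≡18 → S
E(4)−D(3): 1 → B
E(4)−Q(16): -12≡14 → O
D(3)−V(21): -18≡8 → I
L(11)−I(8): 3 → D
A(0)−D(3): -3≡23 → X
P(15)−Q(16): -1≡25 → Z
H(7)−V(21): -14≡12 → M
A(0)−I(8): -8≡18 → S
H(7)−D(3): 4 → E

AVOCDSBOIDXZMSE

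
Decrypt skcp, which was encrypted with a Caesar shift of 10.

iasf

s(18): 18−10=8 → i
k(10): 10−10=0 → a
c(2): 2−10=-8≡18 → s
p(15): 15−10=5 → f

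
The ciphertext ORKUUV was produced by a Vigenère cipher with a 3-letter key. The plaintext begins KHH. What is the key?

EKD

Subtract each crib letter from the matching ciphertext letter (mod 26):
O(14)−K(10)=4 → E
R(17)−H(7)=10 → K
K(10)−H(7)=3 → D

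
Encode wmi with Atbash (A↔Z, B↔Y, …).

dnr

w(22) → d(3)
m(12) → n(13)
i(8) → r(17)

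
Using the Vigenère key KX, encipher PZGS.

ZWQP

Repeat the key across the message: KXKX
P(15)+K(10): 25 → Z
Z(25)+X(23): 48≡22 → W
G(6)+K(10): 16 → Q
S(18)+X(23): 41≡15 → P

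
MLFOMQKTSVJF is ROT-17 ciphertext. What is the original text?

VUOXVZTCBESO

M(12): 12−17=-5≡21 → V
L(11): 11−17=-6≡20 → U
F(5): 5−17=-12≡14 → O
O(14): 14−17=-3≡23 → X
M(12): 12−17=-5≡21 → V
Q(16): 16−17=-1≡25 → Z
K(10): 10−17=-7≡19 → T
T(19): 19−17=2 → C
S(18): 18−17=1 → B
V(21): 21−17=4 → E
J(9): 9−17=-8≡18 → S
F(5): 5−17=-12≡14 → O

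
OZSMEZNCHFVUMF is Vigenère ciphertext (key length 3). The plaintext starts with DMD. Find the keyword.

LNP

Subtract each crib letter from the matching ciphertext letter (mod 26):
O(14)−D(3)=11 → L
Z(25)−M(12)=13 → N
S(18)−D(3)=15 → P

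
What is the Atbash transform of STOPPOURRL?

S(18) → H(7)
T(19) → G(6)
O(14) → L(11)
P(15) → K(10)
P(15) → K(10)
O(14) → L(11)
U(20) → F(5)
R(17) → I(8)
R(17) → I(8)
L(11) → O(14)

HGLKKLFIIO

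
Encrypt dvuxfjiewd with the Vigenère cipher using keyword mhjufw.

Repeat the key across the message: mhjufwmhju
d(3)+m(12): 15 → p
v(21)+h(7): 28≡2 → c
u(20)+j(9): 29≡3 → d
x(23)+u(20): 43≡17 → r
f(5)+f(5): 10 → k
j(9)+w(22): 31≡5 → f
i(8)+m(12): 20 → u
e(4)+h(7): 11 → l
w(22)+j(9): 31≡5 → f
d(3)+u(20): 23 → x

pcdrkfulfx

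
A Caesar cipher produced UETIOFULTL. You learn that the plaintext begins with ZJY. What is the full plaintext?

ZJYNTKZQYQ

From the crib: U(20)−Z(25)=-5≡21, so the shift is 21.
Subtract 21 from each ciphertext letter:
U(20): 20−21=-1≡25 → Z
E(4): 4−21=-17≡9 → J
T(19): 19−21=-2≡24 → Y
I(8): 8−21=-13≡13 → N
O(14): 14−21=-7≡19 → T
F(5): 5−21=-16≡10 → K
U(20): 20−21=-1≡25 → Z
L(11): 11−21=-10≡16 → Q
T(19): 19−21=-2≡24 → Y
L(11): 11−21=-10≡16 → Q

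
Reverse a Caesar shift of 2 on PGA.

NEY

P(15): 15−2=13 → N
G(6): 6−2=4 → E
A(0): 0−2=-2≡24 → Y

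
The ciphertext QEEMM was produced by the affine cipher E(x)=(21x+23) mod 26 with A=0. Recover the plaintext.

The inverse of 21 mod 26 is 5, since 21·5=105≡1. Apply D(y)=5·(y−23) mod 26:
Q(16): 5·(16−23)=-35≡17 → R
E(4): 5·(4−23)=-95≡9 → J
E(4): 5·(4−23)=-95≡9 → J
M(12): 5·(12−23)=-55≡23 → X
M(12): 5·(12−23)=-55≡23 → X

RJJXX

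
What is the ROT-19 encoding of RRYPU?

KKRIN

R(17): 17+19=36≡10 → K
R(17): 17+19=36≡10 → K
Y(24): 24+19=43≡17 → R
P(15): 15+19=34≡8 → I
U(20): 20+19=39≡13 → N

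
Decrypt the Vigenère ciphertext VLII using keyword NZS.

IMQV

Repeat the key across the ciphertext: NZSN
V(21)−N(13): 8 → I
L(11)−Z(25): -14≡12 → M
I(8)−S(18): -10≡16 → Q
I(8)−N(13): -5≡21 → V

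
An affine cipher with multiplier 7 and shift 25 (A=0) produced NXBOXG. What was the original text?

CWERWB

The inverse of 7 mod 26 is 15, since 7·15=105≡1. Apply D(y)=15·(y−25) mod 26:
N(13): 15·(13−25)=-180≡2 → C
X(23): 15·(23−25)=-30≡22 → W
B(1): 15·(1−25)=-360≡4 → E
O(14): 15·(14−25)=-165≡17 → R
X(23): 15·(23−25)=-30≡22 → W
G(6): 15·(6−25)=-285≡1 → B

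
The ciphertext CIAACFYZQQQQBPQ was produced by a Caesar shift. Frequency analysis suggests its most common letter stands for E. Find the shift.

The most frequent ciphertext letter is Q (appears 5 times).
Q is position 16; E is position 4.
Shift = 12.

12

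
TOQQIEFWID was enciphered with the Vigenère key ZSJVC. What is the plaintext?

UWHVGFNNNB

Repeat the key across the ciphertext: ZSJVCZSJVC
T(19)−Z(25): -6≡20 → U
O(14)−S(18): -4≡22 → W
Q(16)−J(9): 7 → H
Q(16)−V(21): -5≡21 → V
I(8)−C(2): 6 → G
E(4)−Z(25): -21≡5 → F
F(5)−S(18): -13≡13 → N
W(22)−J(9): 13 → N
I(8)−V(21): -13≡13 → N
D(3)−C(2): 1 → B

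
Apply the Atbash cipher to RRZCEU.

R(17) → I(8)
R(17) → I(8)
Z(25) → A(0)
C(2) → X(23)
E(4) → V(21)
U(20) → F(5)

IIAXVF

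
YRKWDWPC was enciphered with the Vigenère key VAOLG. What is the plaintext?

DRWLXBPO

Repeat the key across the ciphertext: VAOLGVAO
Y(24)−V(21): 3 → D
R(17)−A(0): 17 → R
K(10)−O(14): -4≡22 → W
W(22)−L(11): 11 → L
D(3)−G(6): -3≡23 → X
W(22)−V(21): 1 → B
P(15)−A(0): 15 → P
C(2)−O(14): -12≡14 → O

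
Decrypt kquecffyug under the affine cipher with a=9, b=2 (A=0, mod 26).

The inverse of 9 mod 26 is 3, since 9·3=27≡1. Apply D(y)=3·(y−2) mod 26:
k(10): 3·(10−2)=24 → y
q(16): 3·(16−2)=42≡16 → q
u(20): 3·(20−2)=54≡2 → c
e(4): 3·(4−2)=6 → g
c(2): 3·(2−2)=0 → a
f(5): 3·(5−2)=9 → j
f(5): 3·(5−2)=9 → j
y(24): 3·(24−2)=66≡14 → o
u(20): 3·(20−2)=54≡2 → c
g(6): 3·(6−2)=12 → m

yqcgajjocm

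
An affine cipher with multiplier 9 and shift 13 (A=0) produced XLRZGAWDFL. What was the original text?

The inverse of 9 mod 26 is 3, since 9·3=27≡1. Apply D(y)=3·(y−13) mod 26:
X(23): 3·(23−13)=30≡4 → E
L(11): 3·(11−13)=-6≡20 → U
R(17): 3·(17−13)=12 → M
Z(25): 3·(25−13)=36≡10 → K
G(6): 3·(6−13)=-21≡5 → F
A(0): 3·(0−13)=-39≡13 → N
W(22): 3·(22−13)=27≡1 → B
D(3): 3·(3−13)=-30≡22 → W
F(5): 3·(5−13)=-24≡2 → C
L(11): 3·(11−13)=-6≡20 → U

EUMKFNBWCU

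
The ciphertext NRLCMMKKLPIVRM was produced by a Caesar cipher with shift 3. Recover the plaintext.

N(13): 13−3=10 → K
R(17): 17−3=14 → O
L(11): 11−3=8 → I
C(2): 2−3=-1≡25 → Z
M(12): 12−3=9 → J
M(12): 12−3=9 → J
K(10): 10−3=7 → H
K(10): 10−3=7 → H
L(11): 11−3=8 → I
P(15): 15−3=12 → M
I(8): 8−3=5 → F
V(21): 21−3=18 → S
R(17): 17−3=14 → O
M(12): 12−3=9 → J

KOIZJJHHIMFSOJ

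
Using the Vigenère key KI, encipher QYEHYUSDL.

AGOPICCLV

Repeat the key across the message: KIKIKIKIK
Q(16)+K(10): 26≡0 → A
Y(24)+I(8): 32≡6 → G
E(4)+K(10): 14 → O
H(7)+I(8): 15 → P
Y(24)+K(10): 34≡8 → I
U(20)+I(8): 28≡2 → C
S(18)+K(10): 28≡2 → C
D(3)+I(8): 11 → L
L(11)+K(10): 21 → V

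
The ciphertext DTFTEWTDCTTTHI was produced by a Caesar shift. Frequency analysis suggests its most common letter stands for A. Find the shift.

19

The most frequent ciphertext letter is T (appears 6 times).
T is position 19; A is position 0.
Shift = 19.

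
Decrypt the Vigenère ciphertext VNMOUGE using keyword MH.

JGAHIZS

Repeat the key across the ciphertext: MHMHMHM
V(21)−M(12): 9 → J
N(13)−H(7): 6 → G
M(12)−M(12): 0 → A
O(14)−H(7): 7 → H
U(20)−M(12): 8 → I
G(6)−H(7): -1≡25 → Z
E(4)−M(12): -8≡18 → S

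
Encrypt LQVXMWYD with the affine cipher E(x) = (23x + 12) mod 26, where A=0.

FQBVCYSD

L(11): 23·11+12=265≡5 → F
Q(16): 23·16+12=380≡16 → Q
V(21): 23·21+12=495≡1 → B
X(23): 23·23+12=541≡21 → V
M(12): 23·12+12=288≡2 → C
W(22): 23·22+12=518≡24 → Y
Y(24): 23·24+12=564≡18 → S
D(3): 23·3+12=81≡3 → D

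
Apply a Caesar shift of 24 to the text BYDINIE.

ZWBGLGC

B(1): 1+24=25 → Z
Y(24): 24+24=48≡22 → W
D(3): 3+24=27≡1 → B
I(8): 8+24=32≡6 → G
N(13): 13+24=37≡11 → L
I(8): 8+24=32≡6 → G
E(4): 4+24=28≡2 → C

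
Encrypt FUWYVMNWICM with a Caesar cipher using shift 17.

F(5): 5+17=22 → W
U(20): 20+17=37≡11 → L
W(22): 22+17=39≡13 → N
Y(24): 24+17=41≡15 → P
V(21): 21+17=38≡12 → M
M(12): 12+17=29≡3 → D
N(13): 13+17=30≡4 → E
W(22): 22+17=39≡13 → N
I(8): 8+17=25 → Z
C(2): 2+17=19 → T
M(12): 12+17=29≡3 → D

WLNPMDENZTD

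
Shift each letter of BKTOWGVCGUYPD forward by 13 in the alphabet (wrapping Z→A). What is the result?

B(1): 1+13=14 → O
K(10): 10+13=23 → X
T(19): 19+13=32≡6 → G
O(14): 14+13=27≡1 → B
W(22): 22+13=35≡9 → J
G(6): 6+13=19 → T
V(21): 21+13=34≡8 → I
C(2): 2+13=15 → P
G(6): 6+13=19 → T
U(20): 20+13=33≡7 → H
Y(24): 24+13=37≡11 → L
P(15): 15+13=28≡2 → C
D(3): 3+13=16 → Q

OXGBJTIPTHLCQ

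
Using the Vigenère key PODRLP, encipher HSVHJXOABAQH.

WGYYUMDOERBW

Repeat the key across the message: PODRLPPODRLP
H(7)+P(15): 22 → W
S(18)+O(14): 32≡6 → G
V(21)+D(3): 24 → Y
H(7)+R(17): 24 → Y
J(9)+L(11): 20 → U
X(23)+P(15): 38≡12 → M
O(14)+P(15): 29≡3 → D
A(0)+O(14): 14 → O
B(1)+D(3): 4 → E
A(0)+R(17): 17 → R
Q(16)+L(11): 27≡1 → B
H(7)+P(15): 22 → W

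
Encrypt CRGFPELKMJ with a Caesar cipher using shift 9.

C(2): 2+9=11 → L
R(17): 17+9=26≡0 → A
G(6): 6+9=15 → P
F(5): 5+9=14 → O
P(15): 15+9=24 → Y
E(4): 4+9=13 → N
L(11): 11+9=20 → U
K(10): 10+9=19 → T
M(12): 12+9=21 → V
J(9): 9+9=18 → S

LAPOYNUTVS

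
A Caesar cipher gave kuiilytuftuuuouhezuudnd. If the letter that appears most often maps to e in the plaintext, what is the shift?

The most frequent ciphertext letter is u (appears 8 times).
u is position 20; e is position 4.
Shift = 16.

16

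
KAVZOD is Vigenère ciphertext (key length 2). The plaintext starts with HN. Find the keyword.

DN

Subtract each crib letter from the matching ciphertext letter (mod 26):
K(10)−H(7)=3 → D
A(0)−N(13)=-13≡13 → N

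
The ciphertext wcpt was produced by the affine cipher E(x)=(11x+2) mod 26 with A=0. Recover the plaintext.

qanl

The inverse of 11 mod 26 is 19, since 11·19=209≡1. Apply D(y)=19·(y−2) mod 26:
w(22): 19·(22−2)=380≡16 → q
c(2): 19·(2−2)=0 → a
p(15): 19·(15−2)=247≡13 → n
t(19): 19·(19−2)=323≡11 → l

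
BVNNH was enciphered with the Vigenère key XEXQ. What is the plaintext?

Repeat the key across the ciphertext: XEXQX
B(1)−X(23): -22≡4 → E
V(21)−E(4): 17 → R
N(13)−X(23): -10≡16 → Q
N(13)−Q(16): -3≡23 → X
H(7)−X(23): -16≡10 → K

ERQXK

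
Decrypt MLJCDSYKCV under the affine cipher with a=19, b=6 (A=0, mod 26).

The inverse of 19 mod 26 is 11, since 19·11=209≡1. Apply D(y)=11·(y−6) mod 26:
M(12): 11·(12−6)=66≡14 → O
L(11): 11·(11−6)=55≡3 → D
J(9): 11·(9−6)=33≡7 → H
C(2): 11·(2−6)=-44≡8 → I
D(3): 11·(3−6)=-33≡19 → T
S(18): 11·(18−6)=132≡2 → C
Y(24): 11·(24−6)=198≡16 → Q
K(10): 11·(10−6)=44≡18 → S
C(2): 11·(2−6)=-44≡8 → I
V(21): 11·(21−6)=165≡9 → J

ODHITCQSIJ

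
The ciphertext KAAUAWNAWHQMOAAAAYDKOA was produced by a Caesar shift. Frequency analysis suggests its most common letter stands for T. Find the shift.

7

The most frequent ciphertext letter is A (appears 9 times).
A is position 0; T is position 19.
Shift = -19≡7.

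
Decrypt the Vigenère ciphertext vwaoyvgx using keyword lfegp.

krwijkbt

Repeat the key across the ciphertext: lfegplfe
v(21)−l(11): 10 → k
w(22)−f(5): 17 → r
a(0)−e(4): -4≡22 → w
o(14)−g(6): 8 → i
y(24)−p(15): 9 → j
v(21)−l(11): 10 → k
g(6)−f(5): 1 → b
x(23)−e(4): 19 → t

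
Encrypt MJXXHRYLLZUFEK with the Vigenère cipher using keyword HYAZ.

THXWOPYKSXUELI

Repeat the key across the message: HYAZHYAZHYAZHY
M(12)+H(7): 19 → T
J(9)+Y(24): 33≡7 → H
X(23)+A(0): 23 → X
X(23)+Z(25): 48≡22 → W
H(7)+H(7): 14 → O
R(17)+Y(24): 41≡15 → P
Y(24)+A(0): 24 → Y
L(11)+Z(25): 36≡10 → K
L(11)+H(7): 18 → S
Z(25)+Y(24): 49≡23 → X
U(20)+A(0): 20 → U
F(5)+Z(25): 30≡4 → E
E(4)+H(7): 11 → L
K(10)+Y(24): 34≡8 → I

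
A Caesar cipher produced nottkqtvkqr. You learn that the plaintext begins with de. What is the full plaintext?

From the crib: n(13)−d(3)=10, so the shift is 10.
Subtract 10 from each ciphertext letter:
n(13): 13−10=3 → d
o(14): 14−10=4 → e
t(19): 19−10=9 → j
t(19): 19−10=9 → j
k(10): 10−10=0 → a
q(16): 16−10=6 → g
t(19): 19−10=9 → j
v(21): 21−10=11 → l
k(10): 10−10=0 → a
q(16): 16−10=6 → g
r(17): 17−10=7 → h

dejjagjlagh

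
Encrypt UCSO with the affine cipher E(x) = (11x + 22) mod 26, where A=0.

U(20): 11·20+22=242≡8 → I
C(2): 11·2+22=44≡18 → S
S(18): 11·18+22=220≡12 → M
O(14): 11·14+22=176≡20 → U

ISMU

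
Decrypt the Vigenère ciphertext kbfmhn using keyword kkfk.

Repeat the key across the ciphertext: kkfkkk
k(10)−k(10): 0 → a
b(1)−k(10): -9≡17 → r
f(5)−f(5): 0 → a
m(12)−k(10): 2 → c
h(7)−k(10): -3≡23 → x
n(13)−k(10): 3 → d

aracxd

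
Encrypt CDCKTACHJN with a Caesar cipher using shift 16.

C(2): 2+16=18 → S
D(3): 3+16=19 → T
C(2): 2+16=18 → S
K(10): 10+16=26≡0 → A
T(19): 19+16=35≡9 → J
A(0): 0+16=16 → Q
C(2): 2+16=18 → S
H(7): 7+16=23 → X
J(9): 9+16=25 → Z
N(13): 13+16=29≡3 → D

STSAJQSXZD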